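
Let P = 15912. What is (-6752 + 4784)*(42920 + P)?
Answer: -115781376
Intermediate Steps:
(-6752 + 4784)*(42920 + P) = (-6752 + 4784)*(42920 + 15912) = -1968*58832 = -115781376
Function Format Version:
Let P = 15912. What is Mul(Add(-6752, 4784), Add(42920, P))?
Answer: -115781376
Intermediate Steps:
Mul(Add(-6752, 4784), Add(42920, P)) = Mul(Add(-6752, 4784), Add(42920, 15912)) = Mul(-1968, 58832) = -115781376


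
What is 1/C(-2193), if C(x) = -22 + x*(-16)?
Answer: 1/35066 ≈ 2.8518e-5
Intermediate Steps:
C(x) = -22 - 16*x
1/C(-2193) = 1/(-22 - 16*(-2193)) = 1/(-22 + 35088) = 1/35066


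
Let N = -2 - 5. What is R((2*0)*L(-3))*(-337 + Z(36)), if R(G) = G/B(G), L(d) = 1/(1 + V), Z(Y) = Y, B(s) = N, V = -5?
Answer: 0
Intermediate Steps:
N = -7
B(s) = -7
L(d) = -1/4 (L(d) = 1/(1 - 5) = 1/(-4) = -1/4)
R(G) = -G/7 (R(G) = G/(-7) = G*(-1/7) = -G/7)
R((2*0)*L(-3))*(-337 + Z(36)) = (-2*0*(-1)/(7*4))*(-337 + 36) = -0*(-1)/4*(-301) = -1/7*0*(-301) = 0*(-301) = 0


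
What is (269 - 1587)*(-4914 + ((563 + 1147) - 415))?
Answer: 4769842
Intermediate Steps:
(269 - 1587)*(-4914 + ((563 + 1147) - 415)) = -1318*(-4914 + (1710 - 415)) = -1318*(-4914 + 1295) = -1318*(-3619) = 4769842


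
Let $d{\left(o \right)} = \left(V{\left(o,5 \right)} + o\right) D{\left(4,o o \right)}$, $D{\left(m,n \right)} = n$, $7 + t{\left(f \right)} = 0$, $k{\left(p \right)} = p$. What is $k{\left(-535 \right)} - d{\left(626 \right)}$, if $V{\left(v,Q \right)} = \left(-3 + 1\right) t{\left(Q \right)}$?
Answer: $-250801175$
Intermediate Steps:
$t{\left(f \right)} = -7$ ($t{\left(f \right)} = -7 + 0 = -7$)
$V{\left(v,Q \right)} = 14$ ($V{\left(v,Q \right)} = \left(-3 + 1\right) \left(-7\right) = \left(-2\right) \left(-7\right) = 14$)
$d{\left(o \right)} = o^{2} \left(14 + o\right)$ ($d{\left(o \right)} = \left(14 + o\right) o o = \left(14 + o\right) o^{2} = o^{2} \left(14 + o\right)$)
$k{\left(-535 \right)} - d{\left(626 \right)} = -535 - 626^{2} \left(14 + 626\right) = -535 - 391876 \cdot 640 = -535 - 250800640 = -250801175$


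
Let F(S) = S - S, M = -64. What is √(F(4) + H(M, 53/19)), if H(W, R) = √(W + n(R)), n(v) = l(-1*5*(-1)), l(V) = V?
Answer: 59^(¼)*√I ≈ 1.9597 + 1.9597*I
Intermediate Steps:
n(v) = 5 (n(v) = -1*5*(-1) = -5*(-1) = 5)
F(S) = 0
H(W, R) = √(5 + W) (H(W, R) = √(W + 5) = √(5 + W))
√(F(4) + H(M, 53/19)) = √(0 + √(5 - 64)) = √(0 + √(-59)) = √(0 + I*√59) = √(I*√59) = 59^(¼)*√I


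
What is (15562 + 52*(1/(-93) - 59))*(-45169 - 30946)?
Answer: -88437257350/93 ≈ -9.5094e+8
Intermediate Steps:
(15562 + 52*(1/(-93) - 59))*(-45169 - 30946) = (15562 + 52*(-1/93 - 59))*(-76115) = (15562 + 52*(-5488/93))*(-76115) = (15562 - 285376/93)*(-76115) = (1161890/93)*(-76115) = -88437257350/93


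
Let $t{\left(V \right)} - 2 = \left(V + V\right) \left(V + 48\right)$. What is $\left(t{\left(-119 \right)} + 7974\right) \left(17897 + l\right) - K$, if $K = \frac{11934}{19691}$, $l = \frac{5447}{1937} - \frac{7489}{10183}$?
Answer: $\frac{13301666082103276832}{29876504497} \approx 4.4522 \cdot 10^{8}$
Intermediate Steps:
$l = \frac{3150816}{1517267}$ ($l = 5447 \cdot \frac{1}{1937} - \frac{7489}{10183} = \frac{419}{149} - \frac{7489}{10183} = \frac{3150816}{1517267} \approx 2.0766$)
$K = \frac{11934}{19691}$ ($K = 11934 \cdot \frac{1}{19691} = \frac{11934}{19691} \approx 0.60606$)
$t{\left(V \right)} = 2 + 2 V \left(48 + V\right)$ ($t{\left(V \right)} = 2 + \left(V + V\right) \left(V + 48\right) = 2 + 2 V \left(48 + V\right)$)
$\left(t{\left(-119 \right)} + 7974\right) \left(17897 + l\right) - K = \left(\left(2 + 2 \left(-119\right)^{2} + 96 \left(-119\right)\right) + 7974\right) \left(17897 + \frac{3150816}{1517267}\right) - \frac{11934}{19691} = \left(\left(2 + 2 \cdot 14161 - 11424\right) + 7974\right) \frac{27157678315}{1517267} - \frac{11934}{19691} = \left(\left(2 + 28322 - 11424\right) + 7974\right) \frac{27157678315}{1517267} - \frac{11934}{19691} = \left(16900 + 7974\right) \frac{27157678315}{1517267} - \frac{11934}{19691} = 24874 \cdot \frac{27157678315}{1517267} - \frac{11934}{19691} = \frac{675520090407310}{1517267} - \frac{11934}{19691} = \frac{13301666082103276832}{29876504497}$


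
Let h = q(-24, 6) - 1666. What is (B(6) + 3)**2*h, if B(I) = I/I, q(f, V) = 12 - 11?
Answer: -26640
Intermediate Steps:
q(f, V) = 1
B(I) = 1
h = -1665 (h = 1 - 1666 = -1665)
(B(6) + 3)**2*h = (1 + 3)**2*(-1665) = 4**2*(-1665) = 16*(-1665) = -26640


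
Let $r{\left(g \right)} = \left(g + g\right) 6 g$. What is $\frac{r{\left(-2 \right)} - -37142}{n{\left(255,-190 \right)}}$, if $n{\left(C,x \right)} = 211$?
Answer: $\frac{37190}{211} \approx 176.26$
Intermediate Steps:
$r{\left(g \right)} = 12 g^{2}$ ($r{\left(g \right)} = 2 g 6 g = 12 g g = 12 g^{2}$)
$\frac{r{\left(-2 \right)} - -37142}{n{\left(255,-190 \right)}} = \frac{12 \left(-2\right)^{2} - -37142}{211} = \left(12 \cdot 4 + 37142\right) \frac{1}{211} = \left(48 + 37142\right) \frac{1}{211} = 37190 \cdot \frac{1}{211} = \frac{37190}{211}$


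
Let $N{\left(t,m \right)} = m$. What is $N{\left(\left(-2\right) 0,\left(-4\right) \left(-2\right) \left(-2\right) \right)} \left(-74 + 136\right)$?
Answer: $-992$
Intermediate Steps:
$N{\left(\left(-2\right) 0,\left(-4\right) \left(-2\right) \left(-2\right) \right)} \left(-74 + 136\right) = \left(-4\right) \left(-2\right) \left(-2\right) \left(-74 + 136\right) = 8 \left(-2\right) 62 = \left(-16\right) 62 = -992$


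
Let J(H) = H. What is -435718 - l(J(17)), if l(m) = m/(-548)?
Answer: -238773447/548 ≈ -4.3572e+5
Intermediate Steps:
l(m) = -m/548 (l(m) = m*(-1/548) = -m/548)
-435718 - l(J(17)) = -435718 - (-1)*17/548 = -435718 - 1*(-17/548) = -435718 + 17/548 = -238773447/548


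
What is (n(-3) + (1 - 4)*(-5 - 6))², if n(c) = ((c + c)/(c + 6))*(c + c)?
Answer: 2025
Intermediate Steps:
n(c) = 4*c²/(6 + c) (n(c) = ((2*c)/(6 + c))*(2*c) = (2*c/(6 + c))*(2*c) = 4*c²/(6 + c))
(n(-3) + (1 - 4)*(-5 - 6))² = (4*(-3)²/(6 - 3) + (1 - 4)*(-5 - 6))² = (4*9/3 - 3*(-11))² = (4*9*(⅓) + 33)² = (12 + 33)² = 45² = 2025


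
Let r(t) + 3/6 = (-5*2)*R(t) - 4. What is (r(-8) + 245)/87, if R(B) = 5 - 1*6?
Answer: 167/58 ≈ 2.8793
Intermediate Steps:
R(B) = -1 (R(B) = 5 - 6 = -1)
r(t) = 11/2 (r(t) = -½ + (-5*2*(-1) - 4) = -½ + (-10*(-1) - 4) = -½ + (10 - 4) = -½ + 6 = 11/2)
(r(-8) + 245)/87 = (11/2 + 245)/87 = (501/2)*(1/87) = 167/58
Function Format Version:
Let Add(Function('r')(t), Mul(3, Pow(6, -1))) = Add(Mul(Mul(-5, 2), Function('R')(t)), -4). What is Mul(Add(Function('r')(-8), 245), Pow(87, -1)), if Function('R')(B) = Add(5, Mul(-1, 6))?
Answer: Rational(167, 58) ≈ 2.8793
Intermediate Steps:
Function('R')(B) = -1 (Function('R')(B) = Add(5, -6) = -1)
Function('r')(t) = Rational(11, 2) (Function('r')(t) = Add(Rational(-1, 2), Add(Mul(Mul(-5, 2), -1), -4)) = Add(Rational(-1, 2), Add(Mul(-10, -1), -4)) = Add(Rational(-1, 2), Add(10, -4)) = Add(Rational(-1, 2), 6) = Rational(11, 2))
Mul(Add(Function('r')(-8), 245), Pow(87, -1)) = Mul(Add(Rational(11, 2), 245), Pow(87, -1)) = Mul(Rational(501, 2), Rational(1, 87)) = Rational(167, 58)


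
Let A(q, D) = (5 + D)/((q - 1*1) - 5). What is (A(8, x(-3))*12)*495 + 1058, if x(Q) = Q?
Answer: 6998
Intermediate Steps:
A(q, D) = (5 + D)/(-6 + q) (A(q, D) = (5 + D)/((q - 1) - 5) = (5 + D)/((-1 + q) - 5) = (5 + D)/(-6 + q))
(A(8, x(-3))*12)*495 + 1058 = (((5 - 3)/(-6 + 8))*12)*495 + 1058 = ((2/2)*12)*495 + 1058 = (((½)*2)*12)*495 + 1058 = (1*12)*495 + 1058 = 12*495 + 1058 = 5940 + 1058 = 6998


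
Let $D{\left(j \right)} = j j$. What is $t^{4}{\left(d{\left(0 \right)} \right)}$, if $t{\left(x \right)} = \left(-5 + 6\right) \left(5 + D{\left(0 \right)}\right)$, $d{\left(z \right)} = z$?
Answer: $625$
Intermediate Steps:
$D{\left(j \right)} = j^{2}$
$t{\left(x \right)} = 5$ ($t{\left(x \right)} = \left(-5 + 6\right) \left(5 + 0^{2}\right) = 1 \left(5 + 0\right) = 1 \cdot 5 = 5$)
$t^{4}{\left(d{\left(0 \right)} \right)} = 5^{4} = 625$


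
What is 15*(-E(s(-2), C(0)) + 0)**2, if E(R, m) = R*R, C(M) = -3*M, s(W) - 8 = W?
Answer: 19440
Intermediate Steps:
s(W) = 8 + W
E(R, m) = R**2
15*(-E(s(-2), C(0)) + 0)**2 = 15*(-(8 - 2)**2 + 0)**2 = 15*(-1*6**2 + 0)**2 = 15*(-1*36 + 0)**2 = 15*(-36 + 0)**2 = 15*(-36)**2 = 15*1296 = 19440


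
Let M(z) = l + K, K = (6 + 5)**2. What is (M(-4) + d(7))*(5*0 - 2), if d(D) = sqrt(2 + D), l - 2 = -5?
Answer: -242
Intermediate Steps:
K = 121 (K = 11**2 = 121)
l = -3 (l = 2 - 5 = -3)
M(z) = 118 (M(z) = -3 + 121 = 118)
(M(-4) + d(7))*(5*0 - 2) = (118 + sqrt(2 + 7))*(5*0 - 2) = (118 + sqrt(9))*(0 - 2) = (118 + 3)*(-2) = 121*(-2) = -242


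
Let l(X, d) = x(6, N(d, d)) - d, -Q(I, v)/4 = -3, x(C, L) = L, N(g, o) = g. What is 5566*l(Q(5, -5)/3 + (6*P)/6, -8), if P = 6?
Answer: 0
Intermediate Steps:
Q(I, v) = 12 (Q(I, v) = -4*(-3) = 12)
l(X, d) = 0 (l(X, d) = d - d = 0)
5566*l(Q(5, -5)/3 + (6*P)/6, -8) = 5566*0 = 0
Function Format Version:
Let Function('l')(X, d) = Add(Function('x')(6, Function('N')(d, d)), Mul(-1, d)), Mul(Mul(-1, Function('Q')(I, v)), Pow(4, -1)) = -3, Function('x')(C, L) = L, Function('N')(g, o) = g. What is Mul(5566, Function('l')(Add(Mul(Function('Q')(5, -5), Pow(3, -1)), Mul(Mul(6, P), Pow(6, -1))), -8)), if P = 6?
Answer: 0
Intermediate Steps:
Function('Q')(I, v) = 12 (Function('Q')(I, v) = Mul(-4, -3) = 12)
Function('l')(X, d) = 0 (Function('l')(X, d) = Add(d, Mul(-1, d)) = 0)
Mul(5566, Function('l')(Add(Mul(Function('Q')(5, -5), Pow(3, -1)), Mul(Mul(6, P), Pow(6, -1))), -8)) = Mul(5566, 0) = 0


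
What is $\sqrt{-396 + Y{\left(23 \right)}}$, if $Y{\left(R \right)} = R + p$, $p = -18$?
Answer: $i \sqrt{391} \approx 19.774 i$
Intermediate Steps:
$Y{\left(R \right)} = -18 + R$ ($Y{\left(R \right)} = R - 18 = -18 + R$)
$\sqrt{-396 + Y{\left(23 \right)}} = \sqrt{-396 + \left(-18 + 23\right)} = \sqrt{-396 + 5} = \sqrt{-391} = i \sqrt{391}$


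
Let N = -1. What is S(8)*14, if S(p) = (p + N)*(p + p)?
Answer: 1568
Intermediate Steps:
S(p) = 2*p*(-1 + p) (S(p) = (p - 1)*(p + p) = (-1 + p)*(2*p) = 2*p*(-1 + p))
S(8)*14 = (2*8*(-1 + 8))*14 = (2*8*7)*14 = 112*14 = 1568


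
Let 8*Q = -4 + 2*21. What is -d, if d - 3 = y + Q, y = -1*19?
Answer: 45/4 ≈ 11.250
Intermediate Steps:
y = -19
Q = 19/4 (Q = (-4 + 2*21)/8 = (-4 + 42)/8 = (⅛)*38 = 19/4 ≈ 4.7500)
d = -45/4 (d = 3 + (-19 + 19/4) = 3 - 57/4 = -45/4 ≈ -11.250)
-d = -1*(-45/4) = 45/4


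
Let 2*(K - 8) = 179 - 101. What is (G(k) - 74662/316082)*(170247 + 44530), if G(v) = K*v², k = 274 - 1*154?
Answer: 22973001414977413/158041 ≈ 1.4536e+11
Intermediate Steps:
k = 120 (k = 274 - 154 = 120)
K = 47 (K = 8 + (179 - 101)/2 = 8 + (½)*78 = 8 + 39 = 47)
G(v) = 47*v²
(G(k) - 74662/316082)*(170247 + 44530) = (47*120² - 74662/316082)*(170247 + 44530) = (47*14400 - 74662*1/316082)*214777 = (676800 - 37331/158041)*214777 = (106962111469/158041)*214777 = 22973001414977413/158041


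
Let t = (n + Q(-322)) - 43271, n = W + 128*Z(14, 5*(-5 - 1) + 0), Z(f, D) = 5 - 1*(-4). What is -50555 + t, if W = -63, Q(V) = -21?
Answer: -92758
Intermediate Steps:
Z(f, D) = 9 (Z(f, D) = 5 + 4 = 9)
n = 1089 (n = -63 + 128*9 = -63 + 1152 = 1089)
t = -42203 (t = (1089 - 21) - 43271 = 1068 - 43271 = -42203)
-50555 + t = -50555 - 42203 = -92758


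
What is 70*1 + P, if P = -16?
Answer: 54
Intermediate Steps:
70*1 + P = 70*1 - 16 = 70 - 16 = 54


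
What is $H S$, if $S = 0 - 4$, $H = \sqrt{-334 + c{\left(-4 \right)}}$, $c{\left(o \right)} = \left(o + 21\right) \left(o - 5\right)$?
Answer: $- 4 i \sqrt{487} \approx - 88.272 i$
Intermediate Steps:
$c{\left(o \right)} = \left(-5 + o\right) \left(21 + o\right)$ ($c{\left(o \right)} = \left(21 + o\right) \left(-5 + o\right) = \left(-5 + o\right) \left(21 + o\right)$)
$H = i \sqrt{487}$ ($H = \sqrt{-334 + \left(-105 + \left(-4\right)^{2} + 16 \left(-4\right)\right)} = \sqrt{-334 - 153} = \sqrt{-487} = i \sqrt{487} \approx 22.068 i$)
$S = -4$ ($S = 0 - 4 = -4$)
$H S = i \sqrt{487} \left(-4\right) = - 4 i \sqrt{487}$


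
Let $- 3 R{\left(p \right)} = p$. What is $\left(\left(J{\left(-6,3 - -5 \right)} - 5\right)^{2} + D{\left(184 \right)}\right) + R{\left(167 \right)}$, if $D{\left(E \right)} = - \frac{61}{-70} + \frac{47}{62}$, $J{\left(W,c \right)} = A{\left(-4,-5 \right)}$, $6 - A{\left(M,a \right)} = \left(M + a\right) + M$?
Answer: $\frac{462089}{3255} \approx 141.96$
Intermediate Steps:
$A{\left(M,a \right)} = 6 - a - 2 M$ ($A{\left(M,a \right)} = 6 - \left(\left(M + a\right) + M\right) = 6 - \left(a + 2 M\right) = 6 - a - 2 M$)
$J{\left(W,c \right)} = 19$ ($J{\left(W,c \right)} = 6 - -5 - -8 = 6 + 5 + 8 = 19$)
$R{\left(p \right)} = - \frac{p}{3}$
$D{\left(E \right)} = \frac{1768}{1085}$ ($D{\left(E \right)} = \left(-61\right) \left(- \frac{1}{70}\right) + 47 \cdot \frac{1}{62} = \frac{61}{70} + \frac{47}{62} = \frac{1768}{1085}$)
$\left(\left(J{\left(-6,3 - -5 \right)} - 5\right)^{2} + D{\left(184 \right)}\right) + R{\left(167 \right)} = \left(\left(19 - 5\right)^{2} + \frac{1768}{1085}\right) - \frac{167}{3} = \left(14^{2} + \frac{1768}{1085}\right) - \frac{167}{3} = \left(196 + \frac{1768}{1085}\right) - \frac{167}{3} = \frac{214428}{1085} - \frac{167}{3} = \frac{462089}{3255}$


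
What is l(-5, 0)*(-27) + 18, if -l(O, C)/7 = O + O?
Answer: -1872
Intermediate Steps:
l(O, C) = -14*O (l(O, C) = -7*(O + O) = -14*O)
l(-5, 0)*(-27) + 18 = -14*(-5)*(-27) + 18 = 70*(-27) + 18 = -1890 + 18 = -1872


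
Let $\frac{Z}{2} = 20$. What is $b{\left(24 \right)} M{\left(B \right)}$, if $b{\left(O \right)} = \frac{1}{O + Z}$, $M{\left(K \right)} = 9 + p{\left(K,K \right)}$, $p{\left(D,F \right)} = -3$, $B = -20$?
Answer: $\frac{3}{32} \approx 0.09375$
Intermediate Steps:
$M{\left(K \right)} = 6$ ($M{\left(K \right)} = 9 - 3 = 6$)
$Z = 40$ ($Z = 2 \cdot 20 = 40$)
$b{\left(O \right)} = \frac{1}{40 + O}$ ($b{\left(O \right)} = \frac{1}{O + 40} = \frac{1}{40 + O}$)
$b{\left(24 \right)} M{\left(B \right)} = \frac{1}{40 + 24} \cdot 6 = \frac{1}{64} \cdot 6 = \frac{3}{32}$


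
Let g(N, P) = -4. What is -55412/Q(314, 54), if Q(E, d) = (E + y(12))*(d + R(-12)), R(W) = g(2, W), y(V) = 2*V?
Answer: -13853/4225 ≈ -3.2788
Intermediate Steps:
R(W) = -4
Q(E, d) = (-4 + d)*(24 + E) (Q(E, d) = (E + 2*12)*(d - 4) = (E + 24)*(-4 + d) = (24 + E)*(-4 + d) = (-4 + d)*(24 + E))
-55412/Q(314, 54) = -55412/(-96 - 4*314 + 24*54 + 314*54) = -55412/(-96 - 1256 + 1296 + 16956) = -55412/16900 = -55412*1/16900 = -13853/4225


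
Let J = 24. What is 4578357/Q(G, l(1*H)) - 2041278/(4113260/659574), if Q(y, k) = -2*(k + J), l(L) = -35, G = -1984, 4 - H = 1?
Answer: -2697063247191/22622930 ≈ -1.1922e+5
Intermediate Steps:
H = 3 (H = 4 - 1*1 = 4 - 1 = 3)
Q(y, k) = -48 - 2*k (Q(y, k) = -2*(k + 24) = -2*(24 + k) = -48 - 2*k)
4578357/Q(G, l(1*H)) - 2041278/(4113260/659574) = 4578357/(-48 - 2*(-35)) - 2041278/(4113260/659574) = 4578357/(-48 + 70) - 2041278/(4113260*(1/659574)) = 4578357/22 - 2041278/2056630/329787 = 4578357*(1/22) - 2041278*329787/2056630 = 4578357/22 - 336593473893/1028315 = -2697063247191/22622930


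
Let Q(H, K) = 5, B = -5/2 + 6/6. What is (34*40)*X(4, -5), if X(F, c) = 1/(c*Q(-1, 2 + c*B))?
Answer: -272/5 ≈ -54.400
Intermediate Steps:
B = -3/2 (B = -5*½ + 6*(⅙) = -5/2 + 1 = -3/2 ≈ -1.5000)
X(F, c) = 1/(5*c) (X(F, c) = 1/(c*5) = 1/(5*c))
(34*40)*X(4, -5) = (34*40)*((⅕)/(-5)) = 1360*((⅕)*(-⅕)) = 1360*(-1/25) = -272/5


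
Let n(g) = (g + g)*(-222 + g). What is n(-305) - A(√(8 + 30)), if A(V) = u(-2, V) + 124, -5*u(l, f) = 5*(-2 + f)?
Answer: 321344 + √38 ≈ 3.2135e+5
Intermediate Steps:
u(l, f) = 2 - f (u(l, f) = -(-2 + f) = -(-10 + 5*f)/5 = 2 - f)
n(g) = 2*g*(-222 + g) (n(g) = (2*g)*(-222 + g) = 2*g*(-222 + g))
A(V) = 126 - V (A(V) = (2 - V) + 124 = 126 - V)
n(-305) - A(√(8 + 30)) = 2*(-305)*(-222 - 305) - (126 - √(8 + 30)) = 2*(-305)*(-527) - (126 - √38) = 321470 + (-126 + √38) = 321344 + √38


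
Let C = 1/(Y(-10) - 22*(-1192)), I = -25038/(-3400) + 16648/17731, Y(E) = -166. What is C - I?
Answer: -191813575843/23101719900 ≈ -8.3030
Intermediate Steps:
I = 14722117/1773100 (I = -25038*(-1/3400) + 16648*(1/17731) = 12519/1700 + 16648/17731 = 14722117/1773100 ≈ 8.3030)
C = 1/26058 (C = 1/(-166 - 22*(-1192)) = 1/(-166 + 26224) = 1/26058 ≈ 3.8376e-5)
C - I = 1/26058 - 1*14722117/1773100 = 1/26058 - 14722117/1773100 = -191813575843/23101719900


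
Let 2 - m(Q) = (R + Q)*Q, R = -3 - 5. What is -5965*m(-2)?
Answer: 107370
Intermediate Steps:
R = -8
m(Q) = 2 - Q*(-8 + Q) (m(Q) = 2 - (-8 + Q)*Q = 2 - Q*(-8 + Q))
-5965*m(-2) = -5965*(2 - 1*(-2)**2 + 8*(-2)) = -5965*(2 - 1*4 - 16) = -5965*(2 - 4 - 16) = -5965*(-18) = 107370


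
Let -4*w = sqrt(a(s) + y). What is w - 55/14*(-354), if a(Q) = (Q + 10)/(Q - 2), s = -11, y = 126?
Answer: 9735/7 - sqrt(21307)/52 ≈ 1387.9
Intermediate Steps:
a(Q) = (10 + Q)/(-2 + Q)
w = -sqrt(21307)/52 (w = -sqrt((10 - 11)/(-2 - 11) + 126)/4 = -sqrt(-1/(-13) + 126)/4 = -sqrt(-1/13*(-1) + 126)/4 = -sqrt(1/13 + 126)/4 = -sqrt(21307)/52 ≈ -2.8071)
w - 55/14*(-354) = -sqrt(21307)/52 - 55/14*(-354) = -sqrt(21307)/52 + 9735/7 = 9735/7 - sqrt(21307)/52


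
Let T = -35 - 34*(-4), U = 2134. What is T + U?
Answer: 2235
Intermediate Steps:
T = 101 (T = -35 + 136 = 101)
T + U = 101 + 2134 = 2235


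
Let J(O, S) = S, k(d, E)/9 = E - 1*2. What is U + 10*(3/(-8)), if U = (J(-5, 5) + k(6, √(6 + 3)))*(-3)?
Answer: -183/4 ≈ -45.750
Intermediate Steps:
k(d, E) = -18 + 9*E (k(d, E) = 9*(E - 1*2) = 9*(E - 2) = 9*(-2 + E) = -18 + 9*E)
U = -42 (U = (5 + (-18 + 9*√(6 + 3)))*(-3) = (5 + (-18 + 9*√9))*(-3) = (5 + (-18 + 9*3))*(-3) = (5 + (-18 + 27))*(-3) = (5 + 9)*(-3) = 14*(-3) = -42)
U + 10*(3/(-8)) = -42 + 10*(3/(-8)) = -42 + 10*(3*(-⅛)) = -42 + 10*(-3/8) = -42 - 15/4 = -183/4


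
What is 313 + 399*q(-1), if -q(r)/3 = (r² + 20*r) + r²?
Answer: 21859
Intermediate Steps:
q(r) = -60*r - 6*r² (q(r) = -3*((r² + 20*r) + r²) = -3*(2*r² + 20*r) = -60*r - 6*r²)
313 + 399*q(-1) = 313 + 399*(-6*(-1)*(10 - 1)) = 313 + 399*(-6*(-1)*9) = 313 + 399*54 = 313 + 21546 = 21859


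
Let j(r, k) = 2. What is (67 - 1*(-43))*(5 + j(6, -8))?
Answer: 770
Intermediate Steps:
(67 - 1*(-43))*(5 + j(6, -8)) = (67 - 1*(-43))*(5 + 2) = (67 + 43)*7 = 110*7 = 770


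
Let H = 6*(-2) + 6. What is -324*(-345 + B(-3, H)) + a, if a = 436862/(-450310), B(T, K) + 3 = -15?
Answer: 26480711429/225155 ≈ 1.1761e+5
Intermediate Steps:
H = -6 (H = -12 + 6 = -6)
B(T, K) = -18 (B(T, K) = -3 - 15 = -18)
a = -218431/225155 (a = 436862*(-1/450310) = -218431/225155 ≈ -0.97014)
-324*(-345 + B(-3, H)) + a = -324*(-345 - 18) - 218431/225155 = -324*(-363) - 218431/225155 = 117612 - 218431/225155 = 26480711429/225155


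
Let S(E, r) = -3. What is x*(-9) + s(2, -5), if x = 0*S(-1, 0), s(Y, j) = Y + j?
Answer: -3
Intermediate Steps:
x = 0 (x = 0*(-3) = 0)
x*(-9) + s(2, -5) = 0*(-9) + (2 - 5) = 0 - 3 = -3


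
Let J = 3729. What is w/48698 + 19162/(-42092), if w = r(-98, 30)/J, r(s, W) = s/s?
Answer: -434965040039/955461261183 ≈ -0.45524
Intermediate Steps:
r(s, W) = 1
w = 1/3729 ≈ 0.00026817
w/48698 + 19162/(-42092) = (1/3729)/48698 + 19162/(-42092) = (1/3729)*(1/48698) + 19162*(-1/42092) = 1/181594842 - 9581/21046 = -434965040039/955461261183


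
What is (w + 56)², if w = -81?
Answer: 625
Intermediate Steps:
(w + 56)² = (-81 + 56)² = (-25)² = 625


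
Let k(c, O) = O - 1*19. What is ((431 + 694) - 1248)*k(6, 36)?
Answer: -2091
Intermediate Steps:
k(c, O) = -19 + O (k(c, O) = O - 19 = -19 + O)
((431 + 694) - 1248)*k(6, 36) = ((431 + 694) - 1248)*(-19 + 36) = (1125 - 1248)*17 = -123*17 = -2091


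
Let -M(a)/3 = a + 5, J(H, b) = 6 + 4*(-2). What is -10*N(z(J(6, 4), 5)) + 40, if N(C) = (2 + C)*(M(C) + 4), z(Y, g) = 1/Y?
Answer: 365/2 ≈ 182.50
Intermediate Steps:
J(H, b) = -2 (J(H, b) = 6 - 8 = -2)
M(a) = -15 - 3*a (M(a) = -3*(a + 5) = -3*(5 + a) = -15 - 3*a)
N(C) = (-11 - 3*C)*(2 + C) (N(C) = (2 + C)*((-15 - 3*C) + 4) = (2 + C)*(-11 - 3*C) = (-11 - 3*C)*(2 + C))
-10*N(z(J(6, 4), 5)) + 40 = -10*(-22 - 17/(-2) - 3*(1/(-2))²) + 40 = -10*(-22 - 17*(-½) - 3*(-½)²) + 40 = -10*(-22 + 17/2 - 3*¼) + 40 = -10*(-22 + 17/2 - ¾) + 40 = -10*(-57/4) + 40 = 285/2 + 40 = 365/2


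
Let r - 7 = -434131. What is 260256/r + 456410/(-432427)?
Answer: -25890021346/15643911579 ≈ -1.6550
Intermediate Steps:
r = -434124 (r = 7 - 434131 = -434124)
260256/r + 456410/(-432427) = 260256/(-434124) + 456410/(-432427) = 260256*(-1/434124) + 456410*(-1/432427) = -21688/36177 - 456410/432427 = -25890021346/15643911579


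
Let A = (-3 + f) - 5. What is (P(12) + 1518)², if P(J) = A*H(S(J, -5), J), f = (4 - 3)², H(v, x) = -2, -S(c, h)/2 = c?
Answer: 2347024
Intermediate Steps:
S(c, h) = -2*c
f = 1 (f = 1² = 1)
A = -7 (A = (-3 + 1) - 5 = -2 - 5 = -7)
P(J) = 14 (P(J) = -7*(-2) = 14)
(P(12) + 1518)² = (14 + 1518)² = 1532² = 2347024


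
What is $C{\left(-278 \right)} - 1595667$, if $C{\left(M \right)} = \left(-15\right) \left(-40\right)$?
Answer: $-1595067$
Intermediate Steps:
$C{\left(M \right)} = 600$
$C{\left(-278 \right)} - 1595667 = 600 - 1595667 = -1595067$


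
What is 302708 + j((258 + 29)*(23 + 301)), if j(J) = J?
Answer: 395696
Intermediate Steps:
302708 + j((258 + 29)*(23 + 301)) = 302708 + (258 + 29)*(23 + 301) = 302708 + 287*324 = 302708 + 92988 = 395696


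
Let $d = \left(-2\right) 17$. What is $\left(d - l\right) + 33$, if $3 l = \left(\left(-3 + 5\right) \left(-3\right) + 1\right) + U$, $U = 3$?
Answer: $- \frac{1}{3} \approx -0.33333$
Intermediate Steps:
$d = -34$
$l = - \frac{2}{3}$ ($l = \frac{\left(\left(-3 + 5\right) \left(-3\right) + 1\right) + 3}{3} = \frac{\left(2 \left(-3\right) + 1\right) + 3}{3} = \frac{\left(-6 + 1\right) + 3}{3} = \frac{-5 + 3}{3} = \frac{1}{3} \left(-2\right) = - \frac{2}{3} \approx -0.66667$)
$\left(d - l\right) + 33 = \left(-34 - - \frac{2}{3}\right) + 33 = \left(-34 + \frac{2}{3}\right) + 33 = - \frac{100}{3} + 33 = - \frac{1}{3}$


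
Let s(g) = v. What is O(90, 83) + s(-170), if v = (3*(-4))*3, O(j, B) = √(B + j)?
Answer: -36 + √173 ≈ -22.847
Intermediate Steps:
v = -36 (v = -12*3 = -36)
s(g) = -36
O(90, 83) + s(-170) = √(83 + 90) - 36 = √173 - 36 = -36 + √173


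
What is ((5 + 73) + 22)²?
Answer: 10000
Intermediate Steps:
((5 + 73) + 22)² = (78 + 22)² = 100² = 10000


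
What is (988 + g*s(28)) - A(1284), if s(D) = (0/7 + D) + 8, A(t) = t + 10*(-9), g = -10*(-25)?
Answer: 8794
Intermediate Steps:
g = 250
A(t) = -90 + t (A(t) = t - 90 = -90 + t)
s(D) = 8 + D (s(D) = (0*(1/7) + D) + 8 = (0 + D) + 8 = D + 8 = 8 + D)
(988 + g*s(28)) - A(1284) = (988 + 250*(8 + 28)) - (-90 + 1284) = (988 + 250*36) - 1*1194 = (988 + 9000) - 1194 = 9988 - 1194 = 8794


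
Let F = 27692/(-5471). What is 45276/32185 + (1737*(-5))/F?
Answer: 1530544495467/891267020 ≈ 1717.3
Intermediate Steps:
F = -27692/5471 (F = 27692*(-1/5471) = -27692/5471 ≈ -5.0616)
45276/32185 + (1737*(-5))/F = 45276/32185 + (1737*(-5))/(-27692/5471) = 45276*(1/32185) - 8685*(-5471/27692) = 45276/32185 + 47515635/27692 = 1530544495467/891267020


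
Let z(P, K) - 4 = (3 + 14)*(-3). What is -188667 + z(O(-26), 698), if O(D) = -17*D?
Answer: -188714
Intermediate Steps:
z(P, K) = -47 (z(P, K) = 4 + (3 + 14)*(-3) = 4 + 17*(-3) = 4 - 51 = -47)
-188667 + z(O(-26), 698) = -188667 - 47 = -188714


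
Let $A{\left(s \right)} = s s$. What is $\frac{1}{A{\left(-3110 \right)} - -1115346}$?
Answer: $\frac{1}{10787446} \approx 9.27 \cdot 10^{-8}$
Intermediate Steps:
$A{\left(s \right)} = s^{2}$
$\frac{1}{A{\left(-3110 \right)} - -1115346} = \frac{1}{\left(-3110\right)^{2} - -1115346} = \frac{1}{9672100 + \left(-1706531 + 2821877\right)} = \frac{1}{9672100 + 1115346} = \frac{1}{10787446}$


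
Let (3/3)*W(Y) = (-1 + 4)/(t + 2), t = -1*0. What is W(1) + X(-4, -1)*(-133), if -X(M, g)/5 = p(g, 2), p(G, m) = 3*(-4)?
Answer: -15957/2 ≈ -7978.5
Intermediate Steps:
p(G, m) = -12
t = 0
W(Y) = 3/2 (W(Y) = (-1 + 4)/(0 + 2) = 3/2)
X(M, g) = 60 (X(M, g) = -5*(-12) = 60)
W(1) + X(-4, -1)*(-133) = 3/2 + 60*(-133) = 3/2 - 7980 = -15957/2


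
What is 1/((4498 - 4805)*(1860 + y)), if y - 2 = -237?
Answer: -1/498875 ≈ -2.0045e-6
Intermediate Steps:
y = -235 (y = 2 - 237 = -235)
1/((4498 - 4805)*(1860 + y)) = 1/((4498 - 4805)*(1860 - 235)) = 1/(-307*1625) = 1/(-498875) = -1/498875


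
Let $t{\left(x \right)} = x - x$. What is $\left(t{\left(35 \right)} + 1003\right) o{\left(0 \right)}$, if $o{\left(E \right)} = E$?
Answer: $0$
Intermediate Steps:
$t{\left(x \right)} = 0$
$\left(t{\left(35 \right)} + 1003\right) o{\left(0 \right)} = \left(0 + 1003\right) 0 = 1003 \cdot 0 = 0$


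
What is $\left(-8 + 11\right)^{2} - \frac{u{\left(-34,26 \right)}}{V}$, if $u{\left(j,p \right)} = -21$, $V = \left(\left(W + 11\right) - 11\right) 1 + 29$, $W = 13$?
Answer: $\frac{19}{2} \approx 9.5$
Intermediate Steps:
$V = 42$ ($V = \left(\left(13 + 11\right) - 11\right) 1 + 29 = \left(24 - 11\right) 1 + 29 = 13 \cdot 1 + 29 = 13 + 29 = 42$)
$\left(-8 + 11\right)^{2} - \frac{u{\left(-34,26 \right)}}{V} = \left(-8 + 11\right)^{2} - - \frac{21}{42} = 3^{2} - \left(-21\right) \frac{1}{42} = 9 - - \frac{1}{2} = 9 + \frac{1}{2} = \frac{19}{2}$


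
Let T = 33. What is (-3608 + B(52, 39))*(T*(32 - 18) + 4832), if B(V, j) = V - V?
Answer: -19100752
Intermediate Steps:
B(V, j) = 0
(-3608 + B(52, 39))*(T*(32 - 18) + 4832) = (-3608 + 0)*(33*(32 - 18) + 4832) = -3608*(33*14 + 4832) = -3608*(462 + 4832) = -3608*5294 = -19100752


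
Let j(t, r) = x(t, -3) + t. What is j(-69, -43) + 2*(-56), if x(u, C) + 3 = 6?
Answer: -178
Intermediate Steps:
x(u, C) = 3 (x(u, C) = -3 + 6 = 3)
j(t, r) = 3 + t
j(-69, -43) + 2*(-56) = (3 - 69) + 2*(-56) = -66 - 112 = -178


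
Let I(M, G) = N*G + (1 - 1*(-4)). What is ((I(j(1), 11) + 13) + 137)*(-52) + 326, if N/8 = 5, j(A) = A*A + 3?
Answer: -30614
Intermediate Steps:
j(A) = 3 + A² (j(A) = A² + 3 = 3 + A²)
N = 40 (N = 8*5 = 40)
I(M, G) = 5 + 40*G (I(M, G) = 40*G + (1 - 1*(-4)) = 40*G + (1 + 4) = 40*G + 5 = 5 + 40*G)
((I(j(1), 11) + 13) + 137)*(-52) + 326 = (((5 + 40*11) + 13) + 137)*(-52) + 326 = (((5 + 440) + 13) + 137)*(-52) + 326 = ((445 + 13) + 137)*(-52) + 326 = (458 + 137)*(-52) + 326 = 595*(-52) + 326 = -30940 + 326 = -30614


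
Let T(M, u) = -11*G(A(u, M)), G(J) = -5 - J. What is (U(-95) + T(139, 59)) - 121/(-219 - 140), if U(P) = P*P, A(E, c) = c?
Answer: 3808752/359 ≈ 10609.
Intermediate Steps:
U(P) = P²
T(M, u) = 55 + 11*M (T(M, u) = -11*(-5 - M) = 55 + 11*M)
(U(-95) + T(139, 59)) - 121/(-219 - 140) = ((-95)² + (55 + 11*139)) - 121/(-219 - 140) = (9025 + (55 + 1529)) - 121/(-359) = (9025 + 1584) - 121*(-1/359) = 10609 + 121/359 = 3808752/359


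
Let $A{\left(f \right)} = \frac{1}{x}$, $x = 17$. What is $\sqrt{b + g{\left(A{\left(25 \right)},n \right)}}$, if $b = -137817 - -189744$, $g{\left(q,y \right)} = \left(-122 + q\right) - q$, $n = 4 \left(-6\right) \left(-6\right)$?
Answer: $\sqrt{51805} \approx 227.61$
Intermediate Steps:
$A{\left(f \right)} = \frac{1}{17}$
$n = 144$ ($n = \left(-24\right) \left(-6\right) = 144$)
$g{\left(q,y \right)} = -122$
$b = 51927$ ($b = -137817 + 189744 = 51927$)
$\sqrt{b + g{\left(A{\left(25 \right)},n \right)}} = \sqrt{51927 - 122} = \sqrt{51805}$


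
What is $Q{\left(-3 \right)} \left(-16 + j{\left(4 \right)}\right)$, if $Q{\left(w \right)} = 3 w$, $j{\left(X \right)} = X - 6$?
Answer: $162$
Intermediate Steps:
$j{\left(X \right)} = -6 + X$ ($j{\left(X \right)} = X - 6 = -6 + X$)
$Q{\left(-3 \right)} \left(-16 + j{\left(4 \right)}\right) = 3 \left(-3\right) \left(-16 + \left(-6 + 4\right)\right) = - 9 \left(-16 - 2\right) = \left(-9\right) \left(-18\right) = 162$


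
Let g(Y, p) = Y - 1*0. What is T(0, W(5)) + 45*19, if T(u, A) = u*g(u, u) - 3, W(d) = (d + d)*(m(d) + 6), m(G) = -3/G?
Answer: 852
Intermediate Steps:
g(Y, p) = Y (g(Y, p) = Y + 0 = Y)
W(d) = 2*d*(6 - 3/d) (W(d) = (d + d)*(-3/d + 6) = (2*d)*(6 - 3/d) = 2*d*(6 - 3/d))
T(u, A) = -3 + u**2 (T(u, A) = u*u - 3 = u**2 - 3 = -3 + u**2)
T(0, W(5)) + 45*19 = (-3 + 0**2) + 45*19 = (-3 + 0) + 855 = -3 + 855 = 852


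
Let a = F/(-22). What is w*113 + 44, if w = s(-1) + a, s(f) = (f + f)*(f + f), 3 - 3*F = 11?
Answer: 16820/33 ≈ 509.70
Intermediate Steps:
F = -8/3 (F = 1 - ⅓*11 = 1 - 11/3 = -8/3 ≈ -2.6667)
s(f) = 4*f² (s(f) = (2*f)*(2*f) = 4*f²)
a = 4/33 (a = -8/3/(-22) = -8/3*(-1/22) = 4/33 ≈ 0.12121)
w = 136/33 (w = 4*(-1)² + 4/33 = 4*1 + 4/33 = 4 + 4/33 = 136/33 ≈ 4.1212)
w*113 + 44 = (136/33)*113 + 44 = 15368/33 + 44 = 16820/33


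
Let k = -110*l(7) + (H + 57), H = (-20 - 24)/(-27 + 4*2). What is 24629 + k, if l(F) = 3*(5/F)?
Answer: 3252196/133 ≈ 24453.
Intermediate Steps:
H = 44/19 (H = -44/(-27 + 8) = -44/(-19) = -44*(-1/19) = 44/19 ≈ 2.3158)
l(F) = 15/F
k = -23461/133 (k = -1650/7 + (44/19 + 57) = -1650/7 + 1127/19 = -23461/133 ≈ -176.40)
24629 + k = 24629 - 23461/133 = 3252196/133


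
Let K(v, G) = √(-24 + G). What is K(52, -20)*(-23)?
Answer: -46*I*√11 ≈ -152.56*I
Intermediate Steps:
K(52, -20)*(-23) = √(-24 - 20)*(-23) = √(-44)*(-23) = (2*I*√11)*(-23) = -46*I*√11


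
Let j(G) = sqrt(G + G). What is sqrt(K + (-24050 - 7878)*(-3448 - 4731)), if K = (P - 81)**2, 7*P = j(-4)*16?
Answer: 3*sqrt(1421792881 - 4032*I*sqrt(2))/7 ≈ 16160.0 - 0.032405*I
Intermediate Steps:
j(G) = sqrt(2)*sqrt(G) (j(G) = sqrt(2*G) = sqrt(2)*sqrt(G))
P = 32*I*sqrt(2)/7 (P = ((sqrt(2)*sqrt(-4))*16)/7 = ((sqrt(2)*(2*I))*16)/7 = ((2*I*sqrt(2))*16)/7 = (32*I*sqrt(2))/7 = 32*I*sqrt(2)/7 ≈ 6.465*I)
K = (-81 + 32*I*sqrt(2)/7)**2 (K = (32*I*sqrt(2)/7 - 81)**2 = (-81 + 32*I*sqrt(2)/7)**2 ≈ 6519.2 - 1047.3*I)
sqrt(K + (-24050 - 7878)*(-3448 - 4731)) = sqrt((319441/49 - 5184*I*sqrt(2)/7) + (-24050 - 7878)*(-3448 - 4731)) = sqrt((319441/49 - 5184*I*sqrt(2)/7) - 31928*(-8179)) = sqrt((319441/49 - 5184*I*sqrt(2)/7) + 261139112) = sqrt(12796135929/49 - 5184*I*sqrt(2)/7)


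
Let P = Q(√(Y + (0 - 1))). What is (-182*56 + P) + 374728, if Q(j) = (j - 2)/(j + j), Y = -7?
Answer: 729073/2 + I*√2/4 ≈ 3.6454e+5 + 0.35355*I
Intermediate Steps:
Q(j) = (-2 + j)/(2*j) (Q(j) = (-2 + j)/((2*j)) = (-2 + j)*(1/(2*j)) = (-2 + j)/(2*j))
P = -I*√2*(-2 + 2*I*√2)/8 (P = (-2 + √(-7 + (0 - 1)))/(2*(√(-7 + (0 - 1)))) = (-2 + √(-7 - 1))/(2*(√(-7 - 1))) = (-2 + √(-8))/(2*(√(-8))) = (-2 + 2*I*√2)/(2*((2*I*√2))) = (-I*√2/4)*(-2 + 2*I*√2)/2 = -I*√2*(-2 + 2*I*√2)/8 ≈ 0.5 + 0.35355*I)
(-182*56 + P) + 374728 = (-182*56 + (½ + I*√2/4)) + 374728 = (-10192 + (½ + I*√2/4)) + 374728 = (-20383/2 + I*√2/4) + 374728 = 729073/2 + I*√2/4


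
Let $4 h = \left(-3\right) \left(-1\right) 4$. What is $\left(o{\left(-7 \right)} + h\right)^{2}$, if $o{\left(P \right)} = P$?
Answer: $16$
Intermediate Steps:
$h = 3$ ($h = \frac{\left(-3\right) \left(-1\right) 4}{4} = \frac{3 \cdot 4}{4} = \frac{1}{4} \cdot 12 = 3$)
$\left(o{\left(-7 \right)} + h\right)^{2} = \left(-7 + 3\right)^{2} = \left(-4\right)^{2} = 16$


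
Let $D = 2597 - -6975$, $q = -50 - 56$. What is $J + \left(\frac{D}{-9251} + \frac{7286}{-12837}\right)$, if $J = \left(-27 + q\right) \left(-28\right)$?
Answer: $\frac{3653336078}{981447} \approx 3722.4$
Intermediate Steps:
$q = -106$ ($q = -50 - 56 = -106$)
$J = 3724$ ($J = \left(-27 - 106\right) \left(-28\right) = \left(-133\right) \left(-28\right) = 3724$)
$D = 9572$ ($D = 2597 + 6975 = 9572$)
$J + \left(\frac{D}{-9251} + \frac{7286}{-12837}\right) = 3724 + \left(\frac{9572}{-9251} + \frac{7286}{-12837}\right) = 3724 + \left(9572 \left(- \frac{1}{9251}\right) + 7286 \left(- \frac{1}{12837}\right)\right) = 3724 - \frac{1572550}{981447} = \frac{3653336078}{981447}$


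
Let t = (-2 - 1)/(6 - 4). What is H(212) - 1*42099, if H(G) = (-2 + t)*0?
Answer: -42099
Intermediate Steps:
t = -3/2 ≈ -1.5000
H(G) = 0 (H(G) = (-2 - 3/2)*0 = -7/2*0 = 0)
H(212) - 1*42099 = 0 - 1*42099 = 0 - 42099 = -42099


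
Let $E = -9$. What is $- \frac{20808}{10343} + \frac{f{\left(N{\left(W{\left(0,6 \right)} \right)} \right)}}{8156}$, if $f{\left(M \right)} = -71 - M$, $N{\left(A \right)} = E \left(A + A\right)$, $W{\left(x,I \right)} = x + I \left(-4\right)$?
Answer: $- \frac{174912577}{84357508} \approx -2.0735$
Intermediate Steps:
$W{\left(x,I \right)} = x - 4 I$
$N{\left(A \right)} = - 18 A$ ($N{\left(A \right)} = - 9 \left(A + A\right) = - 9 \cdot 2 A = - 18 A$)
$- \frac{20808}{10343} + \frac{f{\left(N{\left(W{\left(0,6 \right)} \right)} \right)}}{8156} = - \frac{20808}{10343} + \frac{-71 - - 18 \left(0 - 24\right)}{8156} = \left(-20808\right) \frac{1}{10343} + \left(-71 - - 18 \left(0 - 24\right)\right) \frac{1}{8156} = - \frac{20808}{10343} + \left(-71 - \left(-18\right) \left(-24\right)\right) \frac{1}{8156} = - \frac{20808}{10343} + \left(-71 - 432\right) \frac{1}{8156} = - \frac{20808}{10343} - \frac{503}{8156} = - \frac{174912577}{84357508}$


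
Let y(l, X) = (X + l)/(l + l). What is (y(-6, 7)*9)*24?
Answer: -18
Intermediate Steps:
y(l, X) = (X + l)/(2*l) (y(l, X) = (X + l)/((2*l)) = (X + l)*(1/(2*l)) = (X + l)/(2*l))
(y(-6, 7)*9)*24 = (((½)*(7 - 6)/(-6))*9)*24 = (((½)*(-⅙)*1)*9)*24 = -1/12*9*24 = -¾*24 = -18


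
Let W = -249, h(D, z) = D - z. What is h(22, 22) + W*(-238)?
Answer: 59262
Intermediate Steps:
h(22, 22) + W*(-238) = (22 - 1*22) - 249*(-238) = (22 - 22) + 59262 = 0 + 59262 = 59262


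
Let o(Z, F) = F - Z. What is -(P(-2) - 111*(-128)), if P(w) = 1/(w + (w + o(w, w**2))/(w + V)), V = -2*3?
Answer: -71038/5 ≈ -14208.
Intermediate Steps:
V = -6
P(w) = 1/(w + w**2/(-6 + w)) (P(w) = 1/(w + (w + (w**2 - w))/(w - 6)) = 1/(w + w**2/(-6 + w)))
-(P(-2) - 111*(-128)) = -((1/2)*(-6 - 2)/(-2*(-3 - 2)) - 111*(-128)) = -((1/2)*(-1/2)*(-8)/(-5) + 14208) = -((1/2)*(-1/2)*(-1/5)*(-8) + 14208) = -(-2/5 + 14208) = -1*71038/5 = -71038/5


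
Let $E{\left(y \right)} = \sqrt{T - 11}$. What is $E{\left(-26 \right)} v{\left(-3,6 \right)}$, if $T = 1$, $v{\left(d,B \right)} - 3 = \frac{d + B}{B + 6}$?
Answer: $\frac{13 i \sqrt{10}}{4} \approx 10.277 i$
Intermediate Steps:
$v{\left(d,B \right)} = 3 + \frac{B + d}{6 + B}$ ($v{\left(d,B \right)} = 3 + \frac{d + B}{B + 6} = 3 + \frac{B + d}{6 + B}$)
$E{\left(y \right)} = i \sqrt{10}$ ($E{\left(y \right)} = \sqrt{1 - 11} = \sqrt{-10} = i \sqrt{10}$)
$E{\left(-26 \right)} v{\left(-3,6 \right)} = i \sqrt{10} \frac{18 - 3 + 4 \cdot 6}{6 + 6} = i \sqrt{10} \frac{18 - 3 + 24}{12} = i \sqrt{10} \cdot \frac{1}{12} \cdot 39 = i \sqrt{10} \cdot \frac{13}{4} = \frac{13 i \sqrt{10}}{4}$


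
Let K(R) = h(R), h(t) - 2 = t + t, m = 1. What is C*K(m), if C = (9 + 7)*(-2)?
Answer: -128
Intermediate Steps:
h(t) = 2 + 2*t (h(t) = 2 + (t + t) = 2 + 2*t)
K(R) = 2 + 2*R
C = -32 (C = 16*(-2) = -32)
C*K(m) = -32*(2 + 2*1) = -32*(2 + 2) = -32*4 = -128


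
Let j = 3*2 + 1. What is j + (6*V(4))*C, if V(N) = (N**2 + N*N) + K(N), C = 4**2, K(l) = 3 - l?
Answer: 2983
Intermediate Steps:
C = 16
V(N) = 3 - N + 2*N**2 (V(N) = (N**2 + N*N) + (3 - N) = (N**2 + N**2) + (3 - N) = 2*N**2 + (3 - N) = 3 - N + 2*N**2)
j = 7 (j = 6 + 1 = 7)
j + (6*V(4))*C = 7 + (6*(3 - 1*4 + 2*4**2))*16 = 7 + (6*(3 - 4 + 2*16))*16 = 7 + (6*(3 - 4 + 32))*16 = 7 + (6*31)*16 = 7 + 186*16 = 7 + 2976 = 2983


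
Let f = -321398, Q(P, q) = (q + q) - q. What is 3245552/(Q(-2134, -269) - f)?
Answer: 3245552/321129 ≈ 10.107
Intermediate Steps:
Q(P, q) = q (Q(P, q) = 2*q - q = q)
3245552/(Q(-2134, -269) - f) = 3245552/(-269 - 1*(-321398)) = 3245552/(-269 + 321398) = 3245552/321129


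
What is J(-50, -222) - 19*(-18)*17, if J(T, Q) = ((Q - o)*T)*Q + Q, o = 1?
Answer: -2469708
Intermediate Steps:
J(T, Q) = Q + Q*T*(-1 + Q) (J(T, Q) = ((Q - 1*1)*T)*Q + Q = ((Q - 1)*T)*Q + Q = ((-1 + Q)*T)*Q + Q = (T*(-1 + Q))*Q + Q = Q*T*(-1 + Q) + Q = Q + Q*T*(-1 + Q))
J(-50, -222) - 19*(-18)*17 = -222*(1 - 1*(-50) - 222*(-50)) - 19*(-18)*17 = -222*(1 + 50 + 11100) - (-342)*17 = -222*11151 - 1*(-5814) = -2475522 + 5814 = -2469708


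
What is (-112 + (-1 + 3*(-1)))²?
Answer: 13456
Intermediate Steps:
(-112 + (-1 + 3*(-1)))² = (-112 + (-1 - 3))² = (-112 - 4)² = (-116)² = 13456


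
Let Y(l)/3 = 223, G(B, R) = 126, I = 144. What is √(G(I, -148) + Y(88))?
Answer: √795 ≈ 28.196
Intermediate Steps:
Y(l) = 669 (Y(l) = 3*223 = 669)
√(G(I, -148) + Y(88)) = √(126 + 669) = √795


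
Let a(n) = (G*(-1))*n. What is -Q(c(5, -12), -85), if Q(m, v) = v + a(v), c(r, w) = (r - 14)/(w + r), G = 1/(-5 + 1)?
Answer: 425/4 ≈ 106.25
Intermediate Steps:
G = -¼ (G = 1/(-4) = -¼ ≈ -0.25000)
c(r, w) = (-14 + r)/(r + w)
a(n) = n/4 (a(n) = (-¼*(-1))*n = n/4)
Q(m, v) = 5*v/4 (Q(m, v) = v + v/4 = 5*v/4)
-Q(c(5, -12), -85) = -5*(-85)/4 = -1*(-425/4) = 425/4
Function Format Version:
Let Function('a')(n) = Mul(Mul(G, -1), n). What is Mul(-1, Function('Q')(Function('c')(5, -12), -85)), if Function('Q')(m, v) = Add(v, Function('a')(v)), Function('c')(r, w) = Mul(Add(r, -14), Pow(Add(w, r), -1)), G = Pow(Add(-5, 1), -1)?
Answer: Rational(425, 4) ≈ 106.25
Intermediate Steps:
G = Rational(-1, 4) (G = Pow(-4, -1) = Rational(-1, 4) ≈ -0.25000)
Function('c')(r, w) = Mul(Pow(Add(r, w), -1), Add(-14, r)) (Function('c')(r, w) = Mul(Add(-14, r), Pow(Add(r, w), -1)) = Mul(Pow(Add(r, w), -1), Add(-14, r)))
Function('a')(n) = Mul(Rational(1, 4), n) (Function('a')(n) = Mul(Mul(Rational(-1, 4), -1), n) = Mul(Rational(1, 4), n))
Function('Q')(m, v) = Mul(Rational(5, 4), v) (Function('Q')(m, v) = Add(v, Mul(Rational(1, 4), v)) = Mul(Rational(5, 4), v))
Mul(-1, Function('Q')(Function('c')(5, -12), -85)) = Mul(-1, Mul(Rational(5, 4), -85)) = Mul(-1, Rational(-425, 4)) = Rational(425, 4)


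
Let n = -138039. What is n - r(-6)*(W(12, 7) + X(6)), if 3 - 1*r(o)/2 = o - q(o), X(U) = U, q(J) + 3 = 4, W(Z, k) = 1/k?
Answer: -967133/7 ≈ -1.3816e+5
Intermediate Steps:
q(J) = 1 (q(J) = -3 + 4 = 1)
r(o) = 8 - 2*o (r(o) = 6 - 2*(o - 1*1) = 6 - 2*(o - 1) = 6 - 2*(-1 + o) = 6 + (2 - 2*o) = 8 - 2*o)
n - r(-6)*(W(12, 7) + X(6)) = -138039 - (8 - 2*(-6))*(1/7 + 6) = -138039 - (8 + 12)*(⅐ + 6) = -138039 - 20*43/7 = -138039 - 1*860/7 = -138039 - 860/7 = -967133/7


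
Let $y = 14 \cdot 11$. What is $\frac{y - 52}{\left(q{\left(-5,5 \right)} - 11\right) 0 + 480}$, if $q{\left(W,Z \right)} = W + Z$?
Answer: $\frac{17}{80} \approx 0.2125$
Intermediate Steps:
$y = 154$
$\frac{y - 52}{\left(q{\left(-5,5 \right)} - 11\right) 0 + 480} = \frac{154 - 52}{\left(\left(-5 + 5\right) - 11\right) 0 + 480} = \frac{154 + \left(-180 + 128\right)}{\left(0 - 11\right) 0 + 480} = \frac{154 - 52}{\left(-11\right) 0 + 480} = \frac{102}{0 + 480} = \frac{102}{480} = 102 \cdot \frac{1}{480} = \frac{17}{80}$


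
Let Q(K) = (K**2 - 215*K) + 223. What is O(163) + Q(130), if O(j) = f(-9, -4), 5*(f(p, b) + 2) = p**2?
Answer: -54064/5 ≈ -10813.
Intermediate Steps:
f(p, b) = -2 + p**2/5
Q(K) = 223 + K**2 - 215*K
O(j) = 71/5 (O(j) = -2 + (1/5)*(-9)**2 = -2 + (1/5)*81 = -2 + 81/5 = 71/5)
O(163) + Q(130) = 71/5 + (223 + 130**2 - 215*130) = 71/5 + (223 + 16900 - 27950) = 71/5 - 10827 = -54064/5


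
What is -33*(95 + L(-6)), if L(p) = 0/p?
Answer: -3135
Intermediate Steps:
L(p) = 0
-33*(95 + L(-6)) = -33*(95 + 0) = -33*95 = -3135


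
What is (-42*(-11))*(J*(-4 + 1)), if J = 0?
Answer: 0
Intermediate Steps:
(-42*(-11))*(J*(-4 + 1)) = (-42*(-11))*(0*(-4 + 1)) = 462*(0*(-3)) = 462*0 = 0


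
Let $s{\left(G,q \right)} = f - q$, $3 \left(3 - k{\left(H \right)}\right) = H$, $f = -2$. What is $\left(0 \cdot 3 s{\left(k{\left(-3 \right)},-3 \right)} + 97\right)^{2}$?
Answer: $9409$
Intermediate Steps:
$k{\left(H \right)} = 3 - \frac{H}{3}$
$s{\left(G,q \right)} = -2 - q$
$\left(0 \cdot 3 s{\left(k{\left(-3 \right)},-3 \right)} + 97\right)^{2} = \left(0 \cdot 3 \left(-2 - -3\right) + 97\right)^{2} = \left(0 \left(-2 + 3\right) + 97\right)^{2} = \left(0 \cdot 1 + 97\right)^{2} = \left(0 + 97\right)^{2} = 97^{2} = 9409$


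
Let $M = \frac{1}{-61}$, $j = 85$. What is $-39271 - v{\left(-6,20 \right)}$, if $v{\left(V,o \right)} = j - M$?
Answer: $- \frac{2400717}{61} \approx -39356.0$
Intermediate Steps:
$M = - \frac{1}{61} \approx -0.016393$
$v{\left(V,o \right)} = \frac{5186}{61}$ ($v{\left(V,o \right)} = 85 - - \frac{1}{61} = 85 + \frac{1}{61} = \frac{5186}{61}$)
$-39271 - v{\left(-6,20 \right)} = -39271 - \frac{5186}{61} = - \frac{2400717}{61}$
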